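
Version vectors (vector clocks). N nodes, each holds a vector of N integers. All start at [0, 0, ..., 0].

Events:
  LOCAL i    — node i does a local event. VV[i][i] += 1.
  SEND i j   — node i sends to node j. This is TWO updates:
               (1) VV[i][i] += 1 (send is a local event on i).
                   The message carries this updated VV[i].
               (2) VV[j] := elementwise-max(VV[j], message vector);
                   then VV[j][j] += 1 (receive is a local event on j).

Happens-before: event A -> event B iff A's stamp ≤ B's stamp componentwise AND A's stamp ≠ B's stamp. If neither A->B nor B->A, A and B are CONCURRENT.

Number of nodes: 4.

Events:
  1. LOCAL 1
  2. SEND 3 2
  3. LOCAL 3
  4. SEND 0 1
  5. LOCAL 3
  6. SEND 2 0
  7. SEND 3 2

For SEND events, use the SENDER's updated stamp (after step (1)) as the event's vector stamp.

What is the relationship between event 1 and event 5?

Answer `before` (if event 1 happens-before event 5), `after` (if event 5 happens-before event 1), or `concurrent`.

Initial: VV[0]=[0, 0, 0, 0]
Initial: VV[1]=[0, 0, 0, 0]
Initial: VV[2]=[0, 0, 0, 0]
Initial: VV[3]=[0, 0, 0, 0]
Event 1: LOCAL 1: VV[1][1]++ -> VV[1]=[0, 1, 0, 0]
Event 2: SEND 3->2: VV[3][3]++ -> VV[3]=[0, 0, 0, 1], msg_vec=[0, 0, 0, 1]; VV[2]=max(VV[2],msg_vec) then VV[2][2]++ -> VV[2]=[0, 0, 1, 1]
Event 3: LOCAL 3: VV[3][3]++ -> VV[3]=[0, 0, 0, 2]
Event 4: SEND 0->1: VV[0][0]++ -> VV[0]=[1, 0, 0, 0], msg_vec=[1, 0, 0, 0]; VV[1]=max(VV[1],msg_vec) then VV[1][1]++ -> VV[1]=[1, 2, 0, 0]
Event 5: LOCAL 3: VV[3][3]++ -> VV[3]=[0, 0, 0, 3]
Event 6: SEND 2->0: VV[2][2]++ -> VV[2]=[0, 0, 2, 1], msg_vec=[0, 0, 2, 1]; VV[0]=max(VV[0],msg_vec) then VV[0][0]++ -> VV[0]=[2, 0, 2, 1]
Event 7: SEND 3->2: VV[3][3]++ -> VV[3]=[0, 0, 0, 4], msg_vec=[0, 0, 0, 4]; VV[2]=max(VV[2],msg_vec) then VV[2][2]++ -> VV[2]=[0, 0, 3, 4]
Event 1 stamp: [0, 1, 0, 0]
Event 5 stamp: [0, 0, 0, 3]
[0, 1, 0, 0] <= [0, 0, 0, 3]? False
[0, 0, 0, 3] <= [0, 1, 0, 0]? False
Relation: concurrent

Answer: concurrent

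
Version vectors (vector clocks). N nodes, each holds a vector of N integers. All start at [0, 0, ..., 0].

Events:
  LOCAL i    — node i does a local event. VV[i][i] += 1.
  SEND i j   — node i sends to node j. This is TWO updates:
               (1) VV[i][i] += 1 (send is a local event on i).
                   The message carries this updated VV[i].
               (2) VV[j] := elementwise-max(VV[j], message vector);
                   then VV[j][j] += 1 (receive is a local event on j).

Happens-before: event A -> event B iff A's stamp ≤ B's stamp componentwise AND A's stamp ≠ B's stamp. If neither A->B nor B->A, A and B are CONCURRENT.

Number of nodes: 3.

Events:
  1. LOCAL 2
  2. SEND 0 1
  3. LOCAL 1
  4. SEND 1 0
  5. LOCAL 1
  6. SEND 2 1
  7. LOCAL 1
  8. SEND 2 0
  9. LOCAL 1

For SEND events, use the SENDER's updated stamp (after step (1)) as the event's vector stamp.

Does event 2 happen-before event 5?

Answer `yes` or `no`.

Answer: yes

Derivation:
Initial: VV[0]=[0, 0, 0]
Initial: VV[1]=[0, 0, 0]
Initial: VV[2]=[0, 0, 0]
Event 1: LOCAL 2: VV[2][2]++ -> VV[2]=[0, 0, 1]
Event 2: SEND 0->1: VV[0][0]++ -> VV[0]=[1, 0, 0], msg_vec=[1, 0, 0]; VV[1]=max(VV[1],msg_vec) then VV[1][1]++ -> VV[1]=[1, 1, 0]
Event 3: LOCAL 1: VV[1][1]++ -> VV[1]=[1, 2, 0]
Event 4: SEND 1->0: VV[1][1]++ -> VV[1]=[1, 3, 0], msg_vec=[1, 3, 0]; VV[0]=max(VV[0],msg_vec) then VV[0][0]++ -> VV[0]=[2, 3, 0]
Event 5: LOCAL 1: VV[1][1]++ -> VV[1]=[1, 4, 0]
Event 6: SEND 2->1: VV[2][2]++ -> VV[2]=[0, 0, 2], msg_vec=[0, 0, 2]; VV[1]=max(VV[1],msg_vec) then VV[1][1]++ -> VV[1]=[1, 5, 2]
Event 7: LOCAL 1: VV[1][1]++ -> VV[1]=[1, 6, 2]
Event 8: SEND 2->0: VV[2][2]++ -> VV[2]=[0, 0, 3], msg_vec=[0, 0, 3]; VV[0]=max(VV[0],msg_vec) then VV[0][0]++ -> VV[0]=[3, 3, 3]
Event 9: LOCAL 1: VV[1][1]++ -> VV[1]=[1, 7, 2]
Event 2 stamp: [1, 0, 0]
Event 5 stamp: [1, 4, 0]
[1, 0, 0] <= [1, 4, 0]? True. Equal? False. Happens-before: True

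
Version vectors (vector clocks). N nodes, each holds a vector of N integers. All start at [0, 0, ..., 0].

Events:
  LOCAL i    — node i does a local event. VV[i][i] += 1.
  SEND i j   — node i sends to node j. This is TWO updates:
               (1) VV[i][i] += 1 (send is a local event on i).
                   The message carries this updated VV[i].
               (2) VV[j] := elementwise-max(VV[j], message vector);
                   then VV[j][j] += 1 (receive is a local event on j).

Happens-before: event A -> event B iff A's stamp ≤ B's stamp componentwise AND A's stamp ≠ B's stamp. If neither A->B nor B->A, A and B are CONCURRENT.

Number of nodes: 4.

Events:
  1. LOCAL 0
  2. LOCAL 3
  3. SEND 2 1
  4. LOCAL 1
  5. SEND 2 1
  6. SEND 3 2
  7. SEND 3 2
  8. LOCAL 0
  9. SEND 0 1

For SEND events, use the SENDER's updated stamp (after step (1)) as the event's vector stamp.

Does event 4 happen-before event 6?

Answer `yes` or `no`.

Answer: no

Derivation:
Initial: VV[0]=[0, 0, 0, 0]
Initial: VV[1]=[0, 0, 0, 0]
Initial: VV[2]=[0, 0, 0, 0]
Initial: VV[3]=[0, 0, 0, 0]
Event 1: LOCAL 0: VV[0][0]++ -> VV[0]=[1, 0, 0, 0]
Event 2: LOCAL 3: VV[3][3]++ -> VV[3]=[0, 0, 0, 1]
Event 3: SEND 2->1: VV[2][2]++ -> VV[2]=[0, 0, 1, 0], msg_vec=[0, 0, 1, 0]; VV[1]=max(VV[1],msg_vec) then VV[1][1]++ -> VV[1]=[0, 1, 1, 0]
Event 4: LOCAL 1: VV[1][1]++ -> VV[1]=[0, 2, 1, 0]
Event 5: SEND 2->1: VV[2][2]++ -> VV[2]=[0, 0, 2, 0], msg_vec=[0, 0, 2, 0]; VV[1]=max(VV[1],msg_vec) then VV[1][1]++ -> VV[1]=[0, 3, 2, 0]
Event 6: SEND 3->2: VV[3][3]++ -> VV[3]=[0, 0, 0, 2], msg_vec=[0, 0, 0, 2]; VV[2]=max(VV[2],msg_vec) then VV[2][2]++ -> VV[2]=[0, 0, 3, 2]
Event 7: SEND 3->2: VV[3][3]++ -> VV[3]=[0, 0, 0, 3], msg_vec=[0, 0, 0, 3]; VV[2]=max(VV[2],msg_vec) then VV[2][2]++ -> VV[2]=[0, 0, 4, 3]
Event 8: LOCAL 0: VV[0][0]++ -> VV[0]=[2, 0, 0, 0]
Event 9: SEND 0->1: VV[0][0]++ -> VV[0]=[3, 0, 0, 0], msg_vec=[3, 0, 0, 0]; VV[1]=max(VV[1],msg_vec) then VV[1][1]++ -> VV[1]=[3, 4, 2, 0]
Event 4 stamp: [0, 2, 1, 0]
Event 6 stamp: [0, 0, 0, 2]
[0, 2, 1, 0] <= [0, 0, 0, 2]? False. Equal? False. Happens-before: False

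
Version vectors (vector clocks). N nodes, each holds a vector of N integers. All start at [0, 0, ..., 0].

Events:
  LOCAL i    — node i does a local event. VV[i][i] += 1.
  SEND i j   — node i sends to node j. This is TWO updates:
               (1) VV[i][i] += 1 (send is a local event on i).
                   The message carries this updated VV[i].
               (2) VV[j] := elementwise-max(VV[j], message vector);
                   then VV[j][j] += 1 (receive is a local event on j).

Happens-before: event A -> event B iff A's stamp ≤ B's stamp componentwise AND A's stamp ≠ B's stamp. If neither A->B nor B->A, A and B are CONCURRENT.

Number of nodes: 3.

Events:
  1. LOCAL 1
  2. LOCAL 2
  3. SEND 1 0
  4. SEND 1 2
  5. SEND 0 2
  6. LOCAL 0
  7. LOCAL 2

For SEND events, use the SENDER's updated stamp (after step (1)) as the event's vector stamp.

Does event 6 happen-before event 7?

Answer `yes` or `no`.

Answer: no

Derivation:
Initial: VV[0]=[0, 0, 0]
Initial: VV[1]=[0, 0, 0]
Initial: VV[2]=[0, 0, 0]
Event 1: LOCAL 1: VV[1][1]++ -> VV[1]=[0, 1, 0]
Event 2: LOCAL 2: VV[2][2]++ -> VV[2]=[0, 0, 1]
Event 3: SEND 1->0: VV[1][1]++ -> VV[1]=[0, 2, 0], msg_vec=[0, 2, 0]; VV[0]=max(VV[0],msg_vec) then VV[0][0]++ -> VV[0]=[1, 2, 0]
Event 4: SEND 1->2: VV[1][1]++ -> VV[1]=[0, 3, 0], msg_vec=[0, 3, 0]; VV[2]=max(VV[2],msg_vec) then VV[2][2]++ -> VV[2]=[0, 3, 2]
Event 5: SEND 0->2: VV[0][0]++ -> VV[0]=[2, 2, 0], msg_vec=[2, 2, 0]; VV[2]=max(VV[2],msg_vec) then VV[2][2]++ -> VV[2]=[2, 3, 3]
Event 6: LOCAL 0: VV[0][0]++ -> VV[0]=[3, 2, 0]
Event 7: LOCAL 2: VV[2][2]++ -> VV[2]=[2, 3, 4]
Event 6 stamp: [3, 2, 0]
Event 7 stamp: [2, 3, 4]
[3, 2, 0] <= [2, 3, 4]? False. Equal? False. Happens-before: False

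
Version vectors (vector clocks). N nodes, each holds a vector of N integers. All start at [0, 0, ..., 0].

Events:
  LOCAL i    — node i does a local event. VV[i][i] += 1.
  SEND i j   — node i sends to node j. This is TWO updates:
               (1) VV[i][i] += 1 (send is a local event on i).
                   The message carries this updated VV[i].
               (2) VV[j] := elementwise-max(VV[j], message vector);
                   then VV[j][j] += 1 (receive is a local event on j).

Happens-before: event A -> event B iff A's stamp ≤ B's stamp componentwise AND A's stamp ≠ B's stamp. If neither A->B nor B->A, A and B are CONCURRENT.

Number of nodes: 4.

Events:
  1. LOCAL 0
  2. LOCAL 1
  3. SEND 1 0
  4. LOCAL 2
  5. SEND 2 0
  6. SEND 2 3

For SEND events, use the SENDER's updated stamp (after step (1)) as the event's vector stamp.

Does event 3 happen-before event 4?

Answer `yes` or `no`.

Answer: no

Derivation:
Initial: VV[0]=[0, 0, 0, 0]
Initial: VV[1]=[0, 0, 0, 0]
Initial: VV[2]=[0, 0, 0, 0]
Initial: VV[3]=[0, 0, 0, 0]
Event 1: LOCAL 0: VV[0][0]++ -> VV[0]=[1, 0, 0, 0]
Event 2: LOCAL 1: VV[1][1]++ -> VV[1]=[0, 1, 0, 0]
Event 3: SEND 1->0: VV[1][1]++ -> VV[1]=[0, 2, 0, 0], msg_vec=[0, 2, 0, 0]; VV[0]=max(VV[0],msg_vec) then VV[0][0]++ -> VV[0]=[2, 2, 0, 0]
Event 4: LOCAL 2: VV[2][2]++ -> VV[2]=[0, 0, 1, 0]
Event 5: SEND 2->0: VV[2][2]++ -> VV[2]=[0, 0, 2, 0], msg_vec=[0, 0, 2, 0]; VV[0]=max(VV[0],msg_vec) then VV[0][0]++ -> VV[0]=[3, 2, 2, 0]
Event 6: SEND 2->3: VV[2][2]++ -> VV[2]=[0, 0, 3, 0], msg_vec=[0, 0, 3, 0]; VV[3]=max(VV[3],msg_vec) then VV[3][3]++ -> VV[3]=[0, 0, 3, 1]
Event 3 stamp: [0, 2, 0, 0]
Event 4 stamp: [0, 0, 1, 0]
[0, 2, 0, 0] <= [0, 0, 1, 0]? False. Equal? False. Happens-before: False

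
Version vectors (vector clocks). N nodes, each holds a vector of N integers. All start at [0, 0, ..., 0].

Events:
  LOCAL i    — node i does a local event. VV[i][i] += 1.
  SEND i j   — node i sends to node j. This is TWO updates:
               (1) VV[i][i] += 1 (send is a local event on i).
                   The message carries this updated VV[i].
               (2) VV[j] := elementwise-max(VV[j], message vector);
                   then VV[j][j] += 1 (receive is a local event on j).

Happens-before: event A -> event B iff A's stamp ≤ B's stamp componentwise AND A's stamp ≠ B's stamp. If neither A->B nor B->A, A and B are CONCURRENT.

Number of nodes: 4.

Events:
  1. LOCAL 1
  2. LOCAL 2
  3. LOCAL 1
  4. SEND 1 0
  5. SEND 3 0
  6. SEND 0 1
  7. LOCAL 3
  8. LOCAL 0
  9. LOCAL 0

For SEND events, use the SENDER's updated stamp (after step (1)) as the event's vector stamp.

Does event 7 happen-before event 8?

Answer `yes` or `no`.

Answer: no

Derivation:
Initial: VV[0]=[0, 0, 0, 0]
Initial: VV[1]=[0, 0, 0, 0]
Initial: VV[2]=[0, 0, 0, 0]
Initial: VV[3]=[0, 0, 0, 0]
Event 1: LOCAL 1: VV[1][1]++ -> VV[1]=[0, 1, 0, 0]
Event 2: LOCAL 2: VV[2][2]++ -> VV[2]=[0, 0, 1, 0]
Event 3: LOCAL 1: VV[1][1]++ -> VV[1]=[0, 2, 0, 0]
Event 4: SEND 1->0: VV[1][1]++ -> VV[1]=[0, 3, 0, 0], msg_vec=[0, 3, 0, 0]; VV[0]=max(VV[0],msg_vec) then VV[0][0]++ -> VV[0]=[1, 3, 0, 0]
Event 5: SEND 3->0: VV[3][3]++ -> VV[3]=[0, 0, 0, 1], msg_vec=[0, 0, 0, 1]; VV[0]=max(VV[0],msg_vec) then VV[0][0]++ -> VV[0]=[2, 3, 0, 1]
Event 6: SEND 0->1: VV[0][0]++ -> VV[0]=[3, 3, 0, 1], msg_vec=[3, 3, 0, 1]; VV[1]=max(VV[1],msg_vec) then VV[1][1]++ -> VV[1]=[3, 4, 0, 1]
Event 7: LOCAL 3: VV[3][3]++ -> VV[3]=[0, 0, 0, 2]
Event 8: LOCAL 0: VV[0][0]++ -> VV[0]=[4, 3, 0, 1]
Event 9: LOCAL 0: VV[0][0]++ -> VV[0]=[5, 3, 0, 1]
Event 7 stamp: [0, 0, 0, 2]
Event 8 stamp: [4, 3, 0, 1]
[0, 0, 0, 2] <= [4, 3, 0, 1]? False. Equal? False. Happens-before: False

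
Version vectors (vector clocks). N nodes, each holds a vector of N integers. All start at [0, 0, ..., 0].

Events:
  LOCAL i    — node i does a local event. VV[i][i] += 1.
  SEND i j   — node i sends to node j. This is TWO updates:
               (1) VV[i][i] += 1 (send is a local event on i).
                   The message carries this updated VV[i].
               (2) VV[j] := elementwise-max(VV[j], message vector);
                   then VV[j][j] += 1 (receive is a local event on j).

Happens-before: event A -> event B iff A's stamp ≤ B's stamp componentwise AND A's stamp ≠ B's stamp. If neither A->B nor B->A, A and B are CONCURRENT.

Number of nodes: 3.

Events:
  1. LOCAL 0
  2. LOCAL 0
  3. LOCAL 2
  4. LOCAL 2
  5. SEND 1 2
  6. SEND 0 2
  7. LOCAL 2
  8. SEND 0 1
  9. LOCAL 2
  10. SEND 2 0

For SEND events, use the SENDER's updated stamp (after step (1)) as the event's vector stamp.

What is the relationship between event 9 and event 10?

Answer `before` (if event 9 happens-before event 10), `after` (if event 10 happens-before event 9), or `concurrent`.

Answer: before

Derivation:
Initial: VV[0]=[0, 0, 0]
Initial: VV[1]=[0, 0, 0]
Initial: VV[2]=[0, 0, 0]
Event 1: LOCAL 0: VV[0][0]++ -> VV[0]=[1, 0, 0]
Event 2: LOCAL 0: VV[0][0]++ -> VV[0]=[2, 0, 0]
Event 3: LOCAL 2: VV[2][2]++ -> VV[2]=[0, 0, 1]
Event 4: LOCAL 2: VV[2][2]++ -> VV[2]=[0, 0, 2]
Event 5: SEND 1->2: VV[1][1]++ -> VV[1]=[0, 1, 0], msg_vec=[0, 1, 0]; VV[2]=max(VV[2],msg_vec) then VV[2][2]++ -> VV[2]=[0, 1, 3]
Event 6: SEND 0->2: VV[0][0]++ -> VV[0]=[3, 0, 0], msg_vec=[3, 0, 0]; VV[2]=max(VV[2],msg_vec) then VV[2][2]++ -> VV[2]=[3, 1, 4]
Event 7: LOCAL 2: VV[2][2]++ -> VV[2]=[3, 1, 5]
Event 8: SEND 0->1: VV[0][0]++ -> VV[0]=[4, 0, 0], msg_vec=[4, 0, 0]; VV[1]=max(VV[1],msg_vec) then VV[1][1]++ -> VV[1]=[4, 2, 0]
Event 9: LOCAL 2: VV[2][2]++ -> VV[2]=[3, 1, 6]
Event 10: SEND 2->0: VV[2][2]++ -> VV[2]=[3, 1, 7], msg_vec=[3, 1, 7]; VV[0]=max(VV[0],msg_vec) then VV[0][0]++ -> VV[0]=[5, 1, 7]
Event 9 stamp: [3, 1, 6]
Event 10 stamp: [3, 1, 7]
[3, 1, 6] <= [3, 1, 7]? True
[3, 1, 7] <= [3, 1, 6]? False
Relation: before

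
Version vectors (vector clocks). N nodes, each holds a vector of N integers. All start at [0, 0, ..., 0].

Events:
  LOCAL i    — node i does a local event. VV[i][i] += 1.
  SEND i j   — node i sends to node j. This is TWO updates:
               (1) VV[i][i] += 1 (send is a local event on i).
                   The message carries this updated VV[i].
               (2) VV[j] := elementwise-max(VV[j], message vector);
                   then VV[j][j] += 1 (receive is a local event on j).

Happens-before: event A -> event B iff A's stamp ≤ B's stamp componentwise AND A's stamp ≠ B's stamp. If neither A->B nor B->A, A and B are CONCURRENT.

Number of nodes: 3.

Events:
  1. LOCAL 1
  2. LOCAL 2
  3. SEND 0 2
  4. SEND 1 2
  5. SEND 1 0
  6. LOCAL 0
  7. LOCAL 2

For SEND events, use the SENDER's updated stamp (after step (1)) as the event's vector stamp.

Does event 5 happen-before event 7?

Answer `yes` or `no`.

Initial: VV[0]=[0, 0, 0]
Initial: VV[1]=[0, 0, 0]
Initial: VV[2]=[0, 0, 0]
Event 1: LOCAL 1: VV[1][1]++ -> VV[1]=[0, 1, 0]
Event 2: LOCAL 2: VV[2][2]++ -> VV[2]=[0, 0, 1]
Event 3: SEND 0->2: VV[0][0]++ -> VV[0]=[1, 0, 0], msg_vec=[1, 0, 0]; VV[2]=max(VV[2],msg_vec) then VV[2][2]++ -> VV[2]=[1, 0, 2]
Event 4: SEND 1->2: VV[1][1]++ -> VV[1]=[0, 2, 0], msg_vec=[0, 2, 0]; VV[2]=max(VV[2],msg_vec) then VV[2][2]++ -> VV[2]=[1, 2, 3]
Event 5: SEND 1->0: VV[1][1]++ -> VV[1]=[0, 3, 0], msg_vec=[0, 3, 0]; VV[0]=max(VV[0],msg_vec) then VV[0][0]++ -> VV[0]=[2, 3, 0]
Event 6: LOCAL 0: VV[0][0]++ -> VV[0]=[3, 3, 0]
Event 7: LOCAL 2: VV[2][2]++ -> VV[2]=[1, 2, 4]
Event 5 stamp: [0, 3, 0]
Event 7 stamp: [1, 2, 4]
[0, 3, 0] <= [1, 2, 4]? False. Equal? False. Happens-before: False

Answer: no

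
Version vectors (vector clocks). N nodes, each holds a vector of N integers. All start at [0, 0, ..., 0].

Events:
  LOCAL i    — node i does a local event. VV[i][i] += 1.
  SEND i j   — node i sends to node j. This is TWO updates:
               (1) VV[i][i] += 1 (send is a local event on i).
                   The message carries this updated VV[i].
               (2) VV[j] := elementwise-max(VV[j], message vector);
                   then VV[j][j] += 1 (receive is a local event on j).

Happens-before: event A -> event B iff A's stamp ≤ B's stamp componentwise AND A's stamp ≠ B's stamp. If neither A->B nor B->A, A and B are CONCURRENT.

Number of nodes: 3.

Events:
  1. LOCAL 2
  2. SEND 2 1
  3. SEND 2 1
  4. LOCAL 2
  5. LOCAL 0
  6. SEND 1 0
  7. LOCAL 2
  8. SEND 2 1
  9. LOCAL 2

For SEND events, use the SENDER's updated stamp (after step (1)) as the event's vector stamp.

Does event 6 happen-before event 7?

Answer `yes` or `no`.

Answer: no

Derivation:
Initial: VV[0]=[0, 0, 0]
Initial: VV[1]=[0, 0, 0]
Initial: VV[2]=[0, 0, 0]
Event 1: LOCAL 2: VV[2][2]++ -> VV[2]=[0, 0, 1]
Event 2: SEND 2->1: VV[2][2]++ -> VV[2]=[0, 0, 2], msg_vec=[0, 0, 2]; VV[1]=max(VV[1],msg_vec) then VV[1][1]++ -> VV[1]=[0, 1, 2]
Event 3: SEND 2->1: VV[2][2]++ -> VV[2]=[0, 0, 3], msg_vec=[0, 0, 3]; VV[1]=max(VV[1],msg_vec) then VV[1][1]++ -> VV[1]=[0, 2, 3]
Event 4: LOCAL 2: VV[2][2]++ -> VV[2]=[0, 0, 4]
Event 5: LOCAL 0: VV[0][0]++ -> VV[0]=[1, 0, 0]
Event 6: SEND 1->0: VV[1][1]++ -> VV[1]=[0, 3, 3], msg_vec=[0, 3, 3]; VV[0]=max(VV[0],msg_vec) then VV[0][0]++ -> VV[0]=[2, 3, 3]
Event 7: LOCAL 2: VV[2][2]++ -> VV[2]=[0, 0, 5]
Event 8: SEND 2->1: VV[2][2]++ -> VV[2]=[0, 0, 6], msg_vec=[0, 0, 6]; VV[1]=max(VV[1],msg_vec) then VV[1][1]++ -> VV[1]=[0, 4, 6]
Event 9: LOCAL 2: VV[2][2]++ -> VV[2]=[0, 0, 7]
Event 6 stamp: [0, 3, 3]
Event 7 stamp: [0, 0, 5]
[0, 3, 3] <= [0, 0, 5]? False. Equal? False. Happens-before: False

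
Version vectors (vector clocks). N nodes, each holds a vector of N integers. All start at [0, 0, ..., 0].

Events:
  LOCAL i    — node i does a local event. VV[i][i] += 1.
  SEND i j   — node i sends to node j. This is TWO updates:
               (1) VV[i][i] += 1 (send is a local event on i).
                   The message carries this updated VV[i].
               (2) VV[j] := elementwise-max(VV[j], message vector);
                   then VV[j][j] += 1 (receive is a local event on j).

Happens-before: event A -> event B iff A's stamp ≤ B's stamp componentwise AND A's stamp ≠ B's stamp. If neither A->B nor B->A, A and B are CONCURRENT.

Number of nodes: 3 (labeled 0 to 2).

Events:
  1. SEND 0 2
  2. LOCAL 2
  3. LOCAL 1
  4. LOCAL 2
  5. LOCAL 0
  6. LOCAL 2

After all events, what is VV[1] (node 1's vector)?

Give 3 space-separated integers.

Answer: 0 1 0

Derivation:
Initial: VV[0]=[0, 0, 0]
Initial: VV[1]=[0, 0, 0]
Initial: VV[2]=[0, 0, 0]
Event 1: SEND 0->2: VV[0][0]++ -> VV[0]=[1, 0, 0], msg_vec=[1, 0, 0]; VV[2]=max(VV[2],msg_vec) then VV[2][2]++ -> VV[2]=[1, 0, 1]
Event 2: LOCAL 2: VV[2][2]++ -> VV[2]=[1, 0, 2]
Event 3: LOCAL 1: VV[1][1]++ -> VV[1]=[0, 1, 0]
Event 4: LOCAL 2: VV[2][2]++ -> VV[2]=[1, 0, 3]
Event 5: LOCAL 0: VV[0][0]++ -> VV[0]=[2, 0, 0]
Event 6: LOCAL 2: VV[2][2]++ -> VV[2]=[1, 0, 4]
Final vectors: VV[0]=[2, 0, 0]; VV[1]=[0, 1, 0]; VV[2]=[1, 0, 4]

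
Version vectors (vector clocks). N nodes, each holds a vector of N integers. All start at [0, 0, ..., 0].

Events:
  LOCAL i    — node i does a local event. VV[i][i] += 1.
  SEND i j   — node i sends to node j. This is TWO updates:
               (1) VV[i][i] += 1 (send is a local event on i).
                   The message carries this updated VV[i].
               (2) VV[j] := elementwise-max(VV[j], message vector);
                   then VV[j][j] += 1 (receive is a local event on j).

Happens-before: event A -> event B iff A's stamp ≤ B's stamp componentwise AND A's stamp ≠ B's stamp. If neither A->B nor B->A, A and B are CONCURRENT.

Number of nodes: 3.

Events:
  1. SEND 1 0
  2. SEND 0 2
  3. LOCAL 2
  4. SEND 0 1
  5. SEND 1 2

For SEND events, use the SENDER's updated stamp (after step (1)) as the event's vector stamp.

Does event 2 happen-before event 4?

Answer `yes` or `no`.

Initial: VV[0]=[0, 0, 0]
Initial: VV[1]=[0, 0, 0]
Initial: VV[2]=[0, 0, 0]
Event 1: SEND 1->0: VV[1][1]++ -> VV[1]=[0, 1, 0], msg_vec=[0, 1, 0]; VV[0]=max(VV[0],msg_vec) then VV[0][0]++ -> VV[0]=[1, 1, 0]
Event 2: SEND 0->2: VV[0][0]++ -> VV[0]=[2, 1, 0], msg_vec=[2, 1, 0]; VV[2]=max(VV[2],msg_vec) then VV[2][2]++ -> VV[2]=[2, 1, 1]
Event 3: LOCAL 2: VV[2][2]++ -> VV[2]=[2, 1, 2]
Event 4: SEND 0->1: VV[0][0]++ -> VV[0]=[3, 1, 0], msg_vec=[3, 1, 0]; VV[1]=max(VV[1],msg_vec) then VV[1][1]++ -> VV[1]=[3, 2, 0]
Event 5: SEND 1->2: VV[1][1]++ -> VV[1]=[3, 3, 0], msg_vec=[3, 3, 0]; VV[2]=max(VV[2],msg_vec) then VV[2][2]++ -> VV[2]=[3, 3, 3]
Event 2 stamp: [2, 1, 0]
Event 4 stamp: [3, 1, 0]
[2, 1, 0] <= [3, 1, 0]? True. Equal? False. Happens-before: True

Answer: yes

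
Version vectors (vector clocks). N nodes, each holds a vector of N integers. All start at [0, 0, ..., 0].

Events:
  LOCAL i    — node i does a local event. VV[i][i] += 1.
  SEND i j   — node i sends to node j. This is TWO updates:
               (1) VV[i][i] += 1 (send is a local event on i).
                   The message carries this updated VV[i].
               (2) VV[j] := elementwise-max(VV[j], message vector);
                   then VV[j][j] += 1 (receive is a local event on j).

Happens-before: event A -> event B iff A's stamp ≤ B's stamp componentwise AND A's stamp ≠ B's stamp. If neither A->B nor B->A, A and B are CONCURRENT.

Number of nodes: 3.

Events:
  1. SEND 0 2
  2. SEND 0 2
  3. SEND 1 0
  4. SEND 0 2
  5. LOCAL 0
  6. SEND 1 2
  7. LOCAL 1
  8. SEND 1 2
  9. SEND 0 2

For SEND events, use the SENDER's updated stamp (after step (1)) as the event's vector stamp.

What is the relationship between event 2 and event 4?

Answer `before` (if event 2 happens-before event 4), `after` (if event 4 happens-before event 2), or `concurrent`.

Answer: before

Derivation:
Initial: VV[0]=[0, 0, 0]
Initial: VV[1]=[0, 0, 0]
Initial: VV[2]=[0, 0, 0]
Event 1: SEND 0->2: VV[0][0]++ -> VV[0]=[1, 0, 0], msg_vec=[1, 0, 0]; VV[2]=max(VV[2],msg_vec) then VV[2][2]++ -> VV[2]=[1, 0, 1]
Event 2: SEND 0->2: VV[0][0]++ -> VV[0]=[2, 0, 0], msg_vec=[2, 0, 0]; VV[2]=max(VV[2],msg_vec) then VV[2][2]++ -> VV[2]=[2, 0, 2]
Event 3: SEND 1->0: VV[1][1]++ -> VV[1]=[0, 1, 0], msg_vec=[0, 1, 0]; VV[0]=max(VV[0],msg_vec) then VV[0][0]++ -> VV[0]=[3, 1, 0]
Event 4: SEND 0->2: VV[0][0]++ -> VV[0]=[4, 1, 0], msg_vec=[4, 1, 0]; VV[2]=max(VV[2],msg_vec) then VV[2][2]++ -> VV[2]=[4, 1, 3]
Event 5: LOCAL 0: VV[0][0]++ -> VV[0]=[5, 1, 0]
Event 6: SEND 1->2: VV[1][1]++ -> VV[1]=[0, 2, 0], msg_vec=[0, 2, 0]; VV[2]=max(VV[2],msg_vec) then VV[2][2]++ -> VV[2]=[4, 2, 4]
Event 7: LOCAL 1: VV[1][1]++ -> VV[1]=[0, 3, 0]
Event 8: SEND 1->2: VV[1][1]++ -> VV[1]=[0, 4, 0], msg_vec=[0, 4, 0]; VV[2]=max(VV[2],msg_vec) then VV[2][2]++ -> VV[2]=[4, 4, 5]
Event 9: SEND 0->2: VV[0][0]++ -> VV[0]=[6, 1, 0], msg_vec=[6, 1, 0]; VV[2]=max(VV[2],msg_vec) then VV[2][2]++ -> VV[2]=[6, 4, 6]
Event 2 stamp: [2, 0, 0]
Event 4 stamp: [4, 1, 0]
[2, 0, 0] <= [4, 1, 0]? True
[4, 1, 0] <= [2, 0, 0]? False
Relation: before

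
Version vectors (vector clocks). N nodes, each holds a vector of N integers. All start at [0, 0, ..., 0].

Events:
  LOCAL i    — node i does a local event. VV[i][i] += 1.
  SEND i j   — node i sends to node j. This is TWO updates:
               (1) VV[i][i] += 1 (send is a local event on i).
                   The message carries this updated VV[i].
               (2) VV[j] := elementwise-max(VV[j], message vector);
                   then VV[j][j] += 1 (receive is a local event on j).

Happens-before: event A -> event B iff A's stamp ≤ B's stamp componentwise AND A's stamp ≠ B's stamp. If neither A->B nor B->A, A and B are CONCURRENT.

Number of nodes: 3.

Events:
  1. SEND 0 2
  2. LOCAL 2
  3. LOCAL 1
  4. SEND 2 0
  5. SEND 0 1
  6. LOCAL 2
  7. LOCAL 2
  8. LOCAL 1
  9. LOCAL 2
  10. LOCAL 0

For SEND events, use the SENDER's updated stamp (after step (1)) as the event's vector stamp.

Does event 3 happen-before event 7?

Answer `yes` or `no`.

Answer: no

Derivation:
Initial: VV[0]=[0, 0, 0]
Initial: VV[1]=[0, 0, 0]
Initial: VV[2]=[0, 0, 0]
Event 1: SEND 0->2: VV[0][0]++ -> VV[0]=[1, 0, 0], msg_vec=[1, 0, 0]; VV[2]=max(VV[2],msg_vec) then VV[2][2]++ -> VV[2]=[1, 0, 1]
Event 2: LOCAL 2: VV[2][2]++ -> VV[2]=[1, 0, 2]
Event 3: LOCAL 1: VV[1][1]++ -> VV[1]=[0, 1, 0]
Event 4: SEND 2->0: VV[2][2]++ -> VV[2]=[1, 0, 3], msg_vec=[1, 0, 3]; VV[0]=max(VV[0],msg_vec) then VV[0][0]++ -> VV[0]=[2, 0, 3]
Event 5: SEND 0->1: VV[0][0]++ -> VV[0]=[3, 0, 3], msg_vec=[3, 0, 3]; VV[1]=max(VV[1],msg_vec) then VV[1][1]++ -> VV[1]=[3, 2, 3]
Event 6: LOCAL 2: VV[2][2]++ -> VV[2]=[1, 0, 4]
Event 7: LOCAL 2: VV[2][2]++ -> VV[2]=[1, 0, 5]
Event 8: LOCAL 1: VV[1][1]++ -> VV[1]=[3, 3, 3]
Event 9: LOCAL 2: VV[2][2]++ -> VV[2]=[1, 0, 6]
Event 10: LOCAL 0: VV[0][0]++ -> VV[0]=[4, 0, 3]
Event 3 stamp: [0, 1, 0]
Event 7 stamp: [1, 0, 5]
[0, 1, 0] <= [1, 0, 5]? False. Equal? False. Happens-before: False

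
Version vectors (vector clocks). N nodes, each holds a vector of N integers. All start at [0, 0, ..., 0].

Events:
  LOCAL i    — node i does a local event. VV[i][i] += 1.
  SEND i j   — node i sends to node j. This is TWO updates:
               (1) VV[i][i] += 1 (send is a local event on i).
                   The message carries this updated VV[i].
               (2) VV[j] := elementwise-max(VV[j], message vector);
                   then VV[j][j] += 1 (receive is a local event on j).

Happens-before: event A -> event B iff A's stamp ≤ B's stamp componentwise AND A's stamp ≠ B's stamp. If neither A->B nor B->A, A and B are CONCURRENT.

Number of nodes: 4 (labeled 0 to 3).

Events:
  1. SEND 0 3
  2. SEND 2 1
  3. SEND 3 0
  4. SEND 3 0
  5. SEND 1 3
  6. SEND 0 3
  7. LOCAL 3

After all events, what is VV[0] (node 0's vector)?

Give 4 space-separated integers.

Answer: 4 0 0 3

Derivation:
Initial: VV[0]=[0, 0, 0, 0]
Initial: VV[1]=[0, 0, 0, 0]
Initial: VV[2]=[0, 0, 0, 0]
Initial: VV[3]=[0, 0, 0, 0]
Event 1: SEND 0->3: VV[0][0]++ -> VV[0]=[1, 0, 0, 0], msg_vec=[1, 0, 0, 0]; VV[3]=max(VV[3],msg_vec) then VV[3][3]++ -> VV[3]=[1, 0, 0, 1]
Event 2: SEND 2->1: VV[2][2]++ -> VV[2]=[0, 0, 1, 0], msg_vec=[0, 0, 1, 0]; VV[1]=max(VV[1],msg_vec) then VV[1][1]++ -> VV[1]=[0, 1, 1, 0]
Event 3: SEND 3->0: VV[3][3]++ -> VV[3]=[1, 0, 0, 2], msg_vec=[1, 0, 0, 2]; VV[0]=max(VV[0],msg_vec) then VV[0][0]++ -> VV[0]=[2, 0, 0, 2]
Event 4: SEND 3->0: VV[3][3]++ -> VV[3]=[1, 0, 0, 3], msg_vec=[1, 0, 0, 3]; VV[0]=max(VV[0],msg_vec) then VV[0][0]++ -> VV[0]=[3, 0, 0, 3]
Event 5: SEND 1->3: VV[1][1]++ -> VV[1]=[0, 2, 1, 0], msg_vec=[0, 2, 1, 0]; VV[3]=max(VV[3],msg_vec) then VV[3][3]++ -> VV[3]=[1, 2, 1, 4]
Event 6: SEND 0->3: VV[0][0]++ -> VV[0]=[4, 0, 0, 3], msg_vec=[4, 0, 0, 3]; VV[3]=max(VV[3],msg_vec) then VV[3][3]++ -> VV[3]=[4, 2, 1, 5]
Event 7: LOCAL 3: VV[3][3]++ -> VV[3]=[4, 2, 1, 6]
Final vectors: VV[0]=[4, 0, 0, 3]; VV[1]=[0, 2, 1, 0]; VV[2]=[0, 0, 1, 0]; VV[3]=[4, 2, 1, 6]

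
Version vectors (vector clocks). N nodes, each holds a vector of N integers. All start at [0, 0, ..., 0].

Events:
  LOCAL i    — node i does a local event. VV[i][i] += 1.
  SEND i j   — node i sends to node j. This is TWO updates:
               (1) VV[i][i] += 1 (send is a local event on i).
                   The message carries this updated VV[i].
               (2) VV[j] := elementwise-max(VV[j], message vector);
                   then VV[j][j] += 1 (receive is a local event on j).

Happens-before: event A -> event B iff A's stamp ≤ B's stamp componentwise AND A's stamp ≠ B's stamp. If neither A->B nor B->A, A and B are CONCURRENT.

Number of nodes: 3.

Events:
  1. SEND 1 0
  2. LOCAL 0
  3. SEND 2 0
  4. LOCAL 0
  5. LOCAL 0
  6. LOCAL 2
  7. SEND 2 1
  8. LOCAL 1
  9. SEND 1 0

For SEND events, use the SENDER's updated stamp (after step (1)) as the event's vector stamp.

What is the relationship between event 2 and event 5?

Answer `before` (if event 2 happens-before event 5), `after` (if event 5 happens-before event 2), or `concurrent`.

Answer: before

Derivation:
Initial: VV[0]=[0, 0, 0]
Initial: VV[1]=[0, 0, 0]
Initial: VV[2]=[0, 0, 0]
Event 1: SEND 1->0: VV[1][1]++ -> VV[1]=[0, 1, 0], msg_vec=[0, 1, 0]; VV[0]=max(VV[0],msg_vec) then VV[0][0]++ -> VV[0]=[1, 1, 0]
Event 2: LOCAL 0: VV[0][0]++ -> VV[0]=[2, 1, 0]
Event 3: SEND 2->0: VV[2][2]++ -> VV[2]=[0, 0, 1], msg_vec=[0, 0, 1]; VV[0]=max(VV[0],msg_vec) then VV[0][0]++ -> VV[0]=[3, 1, 1]
Event 4: LOCAL 0: VV[0][0]++ -> VV[0]=[4, 1, 1]
Event 5: LOCAL 0: VV[0][0]++ -> VV[0]=[5, 1, 1]
Event 6: LOCAL 2: VV[2][2]++ -> VV[2]=[0, 0, 2]
Event 7: SEND 2->1: VV[2][2]++ -> VV[2]=[0, 0, 3], msg_vec=[0, 0, 3]; VV[1]=max(VV[1],msg_vec) then VV[1][1]++ -> VV[1]=[0, 2, 3]
Event 8: LOCAL 1: VV[1][1]++ -> VV[1]=[0, 3, 3]
Event 9: SEND 1->0: VV[1][1]++ -> VV[1]=[0, 4, 3], msg_vec=[0, 4, 3]; VV[0]=max(VV[0],msg_vec) then VV[0][0]++ -> VV[0]=[6, 4, 3]
Event 2 stamp: [2, 1, 0]
Event 5 stamp: [5, 1, 1]
[2, 1, 0] <= [5, 1, 1]? True
[5, 1, 1] <= [2, 1, 0]? False
Relation: before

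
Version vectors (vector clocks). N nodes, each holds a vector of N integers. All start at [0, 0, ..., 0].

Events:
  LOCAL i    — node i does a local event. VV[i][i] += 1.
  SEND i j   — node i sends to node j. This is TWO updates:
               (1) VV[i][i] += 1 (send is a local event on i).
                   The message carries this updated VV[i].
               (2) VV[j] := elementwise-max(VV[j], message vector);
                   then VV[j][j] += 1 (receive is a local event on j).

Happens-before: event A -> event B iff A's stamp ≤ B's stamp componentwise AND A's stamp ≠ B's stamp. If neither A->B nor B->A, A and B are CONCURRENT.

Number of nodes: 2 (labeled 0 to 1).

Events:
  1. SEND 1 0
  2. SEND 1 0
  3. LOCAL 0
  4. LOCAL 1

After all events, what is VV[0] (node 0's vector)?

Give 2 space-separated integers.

Answer: 3 2

Derivation:
Initial: VV[0]=[0, 0]
Initial: VV[1]=[0, 0]
Event 1: SEND 1->0: VV[1][1]++ -> VV[1]=[0, 1], msg_vec=[0, 1]; VV[0]=max(VV[0],msg_vec) then VV[0][0]++ -> VV[0]=[1, 1]
Event 2: SEND 1->0: VV[1][1]++ -> VV[1]=[0, 2], msg_vec=[0, 2]; VV[0]=max(VV[0],msg_vec) then VV[0][0]++ -> VV[0]=[2, 2]
Event 3: LOCAL 0: VV[0][0]++ -> VV[0]=[3, 2]
Event 4: LOCAL 1: VV[1][1]++ -> VV[1]=[0, 3]
Final vectors: VV[0]=[3, 2]; VV[1]=[0, 3]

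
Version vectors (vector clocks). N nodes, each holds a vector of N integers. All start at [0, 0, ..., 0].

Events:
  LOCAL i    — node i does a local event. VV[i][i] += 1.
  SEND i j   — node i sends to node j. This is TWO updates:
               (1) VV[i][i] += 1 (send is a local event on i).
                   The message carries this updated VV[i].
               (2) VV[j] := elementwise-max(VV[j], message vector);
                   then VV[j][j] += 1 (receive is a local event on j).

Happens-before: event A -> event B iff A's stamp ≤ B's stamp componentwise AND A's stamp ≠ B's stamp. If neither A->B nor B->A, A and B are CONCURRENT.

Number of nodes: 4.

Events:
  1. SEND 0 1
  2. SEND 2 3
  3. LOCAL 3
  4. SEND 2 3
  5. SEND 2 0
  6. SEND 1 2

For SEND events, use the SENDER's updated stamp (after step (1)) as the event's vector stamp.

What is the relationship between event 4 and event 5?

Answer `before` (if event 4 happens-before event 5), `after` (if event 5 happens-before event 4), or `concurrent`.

Answer: before

Derivation:
Initial: VV[0]=[0, 0, 0, 0]
Initial: VV[1]=[0, 0, 0, 0]
Initial: VV[2]=[0, 0, 0, 0]
Initial: VV[3]=[0, 0, 0, 0]
Event 1: SEND 0->1: VV[0][0]++ -> VV[0]=[1, 0, 0, 0], msg_vec=[1, 0, 0, 0]; VV[1]=max(VV[1],msg_vec) then VV[1][1]++ -> VV[1]=[1, 1, 0, 0]
Event 2: SEND 2->3: VV[2][2]++ -> VV[2]=[0, 0, 1, 0], msg_vec=[0, 0, 1, 0]; VV[3]=max(VV[3],msg_vec) then VV[3][3]++ -> VV[3]=[0, 0, 1, 1]
Event 3: LOCAL 3: VV[3][3]++ -> VV[3]=[0, 0, 1, 2]
Event 4: SEND 2->3: VV[2][2]++ -> VV[2]=[0, 0, 2, 0], msg_vec=[0, 0, 2, 0]; VV[3]=max(VV[3],msg_vec) then VV[3][3]++ -> VV[3]=[0, 0, 2, 3]
Event 5: SEND 2->0: VV[2][2]++ -> VV[2]=[0, 0, 3, 0], msg_vec=[0, 0, 3, 0]; VV[0]=max(VV[0],msg_vec) then VV[0][0]++ -> VV[0]=[2, 0, 3, 0]
Event 6: SEND 1->2: VV[1][1]++ -> VV[1]=[1, 2, 0, 0], msg_vec=[1, 2, 0, 0]; VV[2]=max(VV[2],msg_vec) then VV[2][2]++ -> VV[2]=[1, 2, 4, 0]
Event 4 stamp: [0, 0, 2, 0]
Event 5 stamp: [0, 0, 3, 0]
[0, 0, 2, 0] <= [0, 0, 3, 0]? True
[0, 0, 3, 0] <= [0, 0, 2, 0]? False
Relation: before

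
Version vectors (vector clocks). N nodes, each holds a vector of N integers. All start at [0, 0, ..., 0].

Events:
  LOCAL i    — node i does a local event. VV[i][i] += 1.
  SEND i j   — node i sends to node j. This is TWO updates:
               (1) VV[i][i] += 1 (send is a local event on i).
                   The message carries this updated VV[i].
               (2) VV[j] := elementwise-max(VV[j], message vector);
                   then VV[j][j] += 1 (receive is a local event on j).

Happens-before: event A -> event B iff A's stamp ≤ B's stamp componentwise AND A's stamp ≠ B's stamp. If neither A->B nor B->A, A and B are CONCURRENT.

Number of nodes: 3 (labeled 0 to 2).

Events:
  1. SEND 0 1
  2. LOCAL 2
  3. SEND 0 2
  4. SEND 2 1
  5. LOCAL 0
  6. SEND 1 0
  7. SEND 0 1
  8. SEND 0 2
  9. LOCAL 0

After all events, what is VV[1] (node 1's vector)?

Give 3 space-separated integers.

Initial: VV[0]=[0, 0, 0]
Initial: VV[1]=[0, 0, 0]
Initial: VV[2]=[0, 0, 0]
Event 1: SEND 0->1: VV[0][0]++ -> VV[0]=[1, 0, 0], msg_vec=[1, 0, 0]; VV[1]=max(VV[1],msg_vec) then VV[1][1]++ -> VV[1]=[1, 1, 0]
Event 2: LOCAL 2: VV[2][2]++ -> VV[2]=[0, 0, 1]
Event 3: SEND 0->2: VV[0][0]++ -> VV[0]=[2, 0, 0], msg_vec=[2, 0, 0]; VV[2]=max(VV[2],msg_vec) then VV[2][2]++ -> VV[2]=[2, 0, 2]
Event 4: SEND 2->1: VV[2][2]++ -> VV[2]=[2, 0, 3], msg_vec=[2, 0, 3]; VV[1]=max(VV[1],msg_vec) then VV[1][1]++ -> VV[1]=[2, 2, 3]
Event 5: LOCAL 0: VV[0][0]++ -> VV[0]=[3, 0, 0]
Event 6: SEND 1->0: VV[1][1]++ -> VV[1]=[2, 3, 3], msg_vec=[2, 3, 3]; VV[0]=max(VV[0],msg_vec) then VV[0][0]++ -> VV[0]=[4, 3, 3]
Event 7: SEND 0->1: VV[0][0]++ -> VV[0]=[5, 3, 3], msg_vec=[5, 3, 3]; VV[1]=max(VV[1],msg_vec) then VV[1][1]++ -> VV[1]=[5, 4, 3]
Event 8: SEND 0->2: VV[0][0]++ -> VV[0]=[6, 3, 3], msg_vec=[6, 3, 3]; VV[2]=max(VV[2],msg_vec) then VV[2][2]++ -> VV[2]=[6, 3, 4]
Event 9: LOCAL 0: VV[0][0]++ -> VV[0]=[7, 3, 3]
Final vectors: VV[0]=[7, 3, 3]; VV[1]=[5, 4, 3]; VV[2]=[6, 3, 4]

Answer: 5 4 3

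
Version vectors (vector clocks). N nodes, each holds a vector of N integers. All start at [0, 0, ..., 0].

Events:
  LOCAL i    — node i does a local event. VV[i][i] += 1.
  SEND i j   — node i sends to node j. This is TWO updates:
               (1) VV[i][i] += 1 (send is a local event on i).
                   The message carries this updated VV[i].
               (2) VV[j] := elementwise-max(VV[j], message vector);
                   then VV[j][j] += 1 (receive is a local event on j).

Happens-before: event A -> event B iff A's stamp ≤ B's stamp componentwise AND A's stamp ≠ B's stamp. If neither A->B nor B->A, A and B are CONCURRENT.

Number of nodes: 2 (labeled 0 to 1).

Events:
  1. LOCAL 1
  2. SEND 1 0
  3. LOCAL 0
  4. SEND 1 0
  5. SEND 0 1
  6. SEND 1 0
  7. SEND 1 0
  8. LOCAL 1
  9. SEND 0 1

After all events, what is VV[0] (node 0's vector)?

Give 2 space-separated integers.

Initial: VV[0]=[0, 0]
Initial: VV[1]=[0, 0]
Event 1: LOCAL 1: VV[1][1]++ -> VV[1]=[0, 1]
Event 2: SEND 1->0: VV[1][1]++ -> VV[1]=[0, 2], msg_vec=[0, 2]; VV[0]=max(VV[0],msg_vec) then VV[0][0]++ -> VV[0]=[1, 2]
Event 3: LOCAL 0: VV[0][0]++ -> VV[0]=[2, 2]
Event 4: SEND 1->0: VV[1][1]++ -> VV[1]=[0, 3], msg_vec=[0, 3]; VV[0]=max(VV[0],msg_vec) then VV[0][0]++ -> VV[0]=[3, 3]
Event 5: SEND 0->1: VV[0][0]++ -> VV[0]=[4, 3], msg_vec=[4, 3]; VV[1]=max(VV[1],msg_vec) then VV[1][1]++ -> VV[1]=[4, 4]
Event 6: SEND 1->0: VV[1][1]++ -> VV[1]=[4, 5], msg_vec=[4, 5]; VV[0]=max(VV[0],msg_vec) then VV[0][0]++ -> VV[0]=[5, 5]
Event 7: SEND 1->0: VV[1][1]++ -> VV[1]=[4, 6], msg_vec=[4, 6]; VV[0]=max(VV[0],msg_vec) then VV[0][0]++ -> VV[0]=[6, 6]
Event 8: LOCAL 1: VV[1][1]++ -> VV[1]=[4, 7]
Event 9: SEND 0->1: VV[0][0]++ -> VV[0]=[7, 6], msg_vec=[7, 6]; VV[1]=max(VV[1],msg_vec) then VV[1][1]++ -> VV[1]=[7, 8]
Final vectors: VV[0]=[7, 6]; VV[1]=[7, 8]

Answer: 7 6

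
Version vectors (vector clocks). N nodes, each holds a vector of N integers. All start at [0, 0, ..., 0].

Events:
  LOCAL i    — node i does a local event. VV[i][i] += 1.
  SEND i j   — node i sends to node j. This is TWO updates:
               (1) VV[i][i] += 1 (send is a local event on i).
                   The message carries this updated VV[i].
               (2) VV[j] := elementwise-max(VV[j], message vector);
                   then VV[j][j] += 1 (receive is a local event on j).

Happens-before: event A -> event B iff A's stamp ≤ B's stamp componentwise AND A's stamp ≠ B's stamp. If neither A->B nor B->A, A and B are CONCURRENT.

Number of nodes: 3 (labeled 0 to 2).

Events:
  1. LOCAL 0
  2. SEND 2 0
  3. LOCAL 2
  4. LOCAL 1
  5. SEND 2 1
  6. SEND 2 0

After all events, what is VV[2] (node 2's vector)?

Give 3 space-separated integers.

Answer: 0 0 4

Derivation:
Initial: VV[0]=[0, 0, 0]
Initial: VV[1]=[0, 0, 0]
Initial: VV[2]=[0, 0, 0]
Event 1: LOCAL 0: VV[0][0]++ -> VV[0]=[1, 0, 0]
Event 2: SEND 2->0: VV[2][2]++ -> VV[2]=[0, 0, 1], msg_vec=[0, 0, 1]; VV[0]=max(VV[0],msg_vec) then VV[0][0]++ -> VV[0]=[2, 0, 1]
Event 3: LOCAL 2: VV[2][2]++ -> VV[2]=[0, 0, 2]
Event 4: LOCAL 1: VV[1][1]++ -> VV[1]=[0, 1, 0]
Event 5: SEND 2->1: VV[2][2]++ -> VV[2]=[0, 0, 3], msg_vec=[0, 0, 3]; VV[1]=max(VV[1],msg_vec) then VV[1][1]++ -> VV[1]=[0, 2, 3]
Event 6: SEND 2->0: VV[2][2]++ -> VV[2]=[0, 0, 4], msg_vec=[0, 0, 4]; VV[0]=max(VV[0],msg_vec) then VV[0][0]++ -> VV[0]=[3, 0, 4]
Final vectors: VV[0]=[3, 0, 4]; VV[1]=[0, 2, 3]; VV[2]=[0, 0, 4]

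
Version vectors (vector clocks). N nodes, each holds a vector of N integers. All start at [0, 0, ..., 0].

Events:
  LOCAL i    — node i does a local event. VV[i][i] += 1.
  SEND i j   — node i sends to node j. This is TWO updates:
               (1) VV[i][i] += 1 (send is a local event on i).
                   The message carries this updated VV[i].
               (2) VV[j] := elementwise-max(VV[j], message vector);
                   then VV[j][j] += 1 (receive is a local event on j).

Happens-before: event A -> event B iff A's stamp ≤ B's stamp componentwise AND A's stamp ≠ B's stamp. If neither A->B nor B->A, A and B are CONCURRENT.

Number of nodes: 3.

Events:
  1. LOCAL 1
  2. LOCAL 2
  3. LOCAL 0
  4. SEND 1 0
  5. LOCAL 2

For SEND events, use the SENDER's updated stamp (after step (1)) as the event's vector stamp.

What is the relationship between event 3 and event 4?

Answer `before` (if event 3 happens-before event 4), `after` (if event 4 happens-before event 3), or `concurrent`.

Initial: VV[0]=[0, 0, 0]
Initial: VV[1]=[0, 0, 0]
Initial: VV[2]=[0, 0, 0]
Event 1: LOCAL 1: VV[1][1]++ -> VV[1]=[0, 1, 0]
Event 2: LOCAL 2: VV[2][2]++ -> VV[2]=[0, 0, 1]
Event 3: LOCAL 0: VV[0][0]++ -> VV[0]=[1, 0, 0]
Event 4: SEND 1->0: VV[1][1]++ -> VV[1]=[0, 2, 0], msg_vec=[0, 2, 0]; VV[0]=max(VV[0],msg_vec) then VV[0][0]++ -> VV[0]=[2, 2, 0]
Event 5: LOCAL 2: VV[2][2]++ -> VV[2]=[0, 0, 2]
Event 3 stamp: [1, 0, 0]
Event 4 stamp: [0, 2, 0]
[1, 0, 0] <= [0, 2, 0]? False
[0, 2, 0] <= [1, 0, 0]? False
Relation: concurrent

Answer: concurrent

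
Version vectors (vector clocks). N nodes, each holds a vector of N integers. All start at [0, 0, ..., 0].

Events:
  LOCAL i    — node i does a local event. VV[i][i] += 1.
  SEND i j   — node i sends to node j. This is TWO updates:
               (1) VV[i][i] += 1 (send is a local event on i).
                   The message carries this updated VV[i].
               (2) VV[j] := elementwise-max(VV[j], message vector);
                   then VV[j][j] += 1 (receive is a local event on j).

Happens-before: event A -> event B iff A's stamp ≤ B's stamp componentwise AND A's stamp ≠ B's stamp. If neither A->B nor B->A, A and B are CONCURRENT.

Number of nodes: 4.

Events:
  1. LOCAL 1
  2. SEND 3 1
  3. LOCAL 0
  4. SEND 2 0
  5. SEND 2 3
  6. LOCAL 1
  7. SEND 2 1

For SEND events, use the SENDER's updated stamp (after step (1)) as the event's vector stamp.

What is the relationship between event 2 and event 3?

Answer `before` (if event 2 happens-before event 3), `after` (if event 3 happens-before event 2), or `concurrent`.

Initial: VV[0]=[0, 0, 0, 0]
Initial: VV[1]=[0, 0, 0, 0]
Initial: VV[2]=[0, 0, 0, 0]
Initial: VV[3]=[0, 0, 0, 0]
Event 1: LOCAL 1: VV[1][1]++ -> VV[1]=[0, 1, 0, 0]
Event 2: SEND 3->1: VV[3][3]++ -> VV[3]=[0, 0, 0, 1], msg_vec=[0, 0, 0, 1]; VV[1]=max(VV[1],msg_vec) then VV[1][1]++ -> VV[1]=[0, 2, 0, 1]
Event 3: LOCAL 0: VV[0][0]++ -> VV[0]=[1, 0, 0, 0]
Event 4: SEND 2->0: VV[2][2]++ -> VV[2]=[0, 0, 1, 0], msg_vec=[0, 0, 1, 0]; VV[0]=max(VV[0],msg_vec) then VV[0][0]++ -> VV[0]=[2, 0, 1, 0]
Event 5: SEND 2->3: VV[2][2]++ -> VV[2]=[0, 0, 2, 0], msg_vec=[0, 0, 2, 0]; VV[3]=max(VV[3],msg_vec) then VV[3][3]++ -> VV[3]=[0, 0, 2, 2]
Event 6: LOCAL 1: VV[1][1]++ -> VV[1]=[0, 3, 0, 1]
Event 7: SEND 2->1: VV[2][2]++ -> VV[2]=[0, 0, 3, 0], msg_vec=[0, 0, 3, 0]; VV[1]=max(VV[1],msg_vec) then VV[1][1]++ -> VV[1]=[0, 4, 3, 1]
Event 2 stamp: [0, 0, 0, 1]
Event 3 stamp: [1, 0, 0, 0]
[0, 0, 0, 1] <= [1, 0, 0, 0]? False
[1, 0, 0, 0] <= [0, 0, 0, 1]? False
Relation: concurrent

Answer: concurrent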